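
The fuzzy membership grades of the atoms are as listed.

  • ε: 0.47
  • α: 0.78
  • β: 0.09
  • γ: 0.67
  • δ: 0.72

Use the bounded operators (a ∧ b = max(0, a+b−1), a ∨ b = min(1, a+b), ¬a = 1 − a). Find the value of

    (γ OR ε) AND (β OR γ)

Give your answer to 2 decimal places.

γ OR ε = min(1, a+b) on (0.67, 0.47) = 1.00
β OR γ = min(1, a+b) on (0.09, 0.67) = 0.76
(γ OR ε) AND (β OR γ) = max(0, a+b−1) on (1.00, 0.76) = 0.76

0.76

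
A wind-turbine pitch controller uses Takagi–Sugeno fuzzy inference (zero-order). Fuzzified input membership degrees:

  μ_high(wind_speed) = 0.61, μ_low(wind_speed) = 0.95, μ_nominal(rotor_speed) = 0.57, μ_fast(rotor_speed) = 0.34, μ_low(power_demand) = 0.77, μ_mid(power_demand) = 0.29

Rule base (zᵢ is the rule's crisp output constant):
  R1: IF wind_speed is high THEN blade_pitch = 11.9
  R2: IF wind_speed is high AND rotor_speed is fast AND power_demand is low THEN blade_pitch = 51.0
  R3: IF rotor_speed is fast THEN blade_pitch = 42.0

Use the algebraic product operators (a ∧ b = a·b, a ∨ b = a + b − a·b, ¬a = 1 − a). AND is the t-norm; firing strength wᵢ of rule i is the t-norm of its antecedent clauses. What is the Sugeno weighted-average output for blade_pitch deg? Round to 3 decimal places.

26.749

R1 (z=11.9): high=0.61 → w = 0.6100
R2 (z=51.0): high=0.61, fast=0.34, low=0.77; AND[a·b] → w = 0.1597
R3 (z=42.0): fast=0.34 → w = 0.3400
Weighted average = (0.6100·11.9 + 0.1597·51.0 + 0.3400·42.0) / (0.6100 + 0.1597 + 0.3400)
  = 29.6836 / 1.1097 = 26.749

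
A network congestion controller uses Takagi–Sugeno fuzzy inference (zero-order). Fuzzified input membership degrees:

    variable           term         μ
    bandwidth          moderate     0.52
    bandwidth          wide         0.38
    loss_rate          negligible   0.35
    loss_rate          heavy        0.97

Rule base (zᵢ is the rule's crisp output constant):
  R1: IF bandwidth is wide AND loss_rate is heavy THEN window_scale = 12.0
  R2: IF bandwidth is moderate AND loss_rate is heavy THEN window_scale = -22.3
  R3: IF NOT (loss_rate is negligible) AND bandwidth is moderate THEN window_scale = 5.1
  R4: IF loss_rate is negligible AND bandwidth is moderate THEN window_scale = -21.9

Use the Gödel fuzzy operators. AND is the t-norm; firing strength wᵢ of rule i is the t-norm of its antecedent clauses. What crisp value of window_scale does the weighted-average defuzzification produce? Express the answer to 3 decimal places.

-6.807

R1 (z=12.0): wide=0.38, heavy=0.97; AND[min(a, b)] → w = 0.38
R2 (z=-22.3): moderate=0.52, heavy=0.97; AND[min(a, b)] → w = 0.52
R3 (z=5.1): ¬negligible=1−0.35=0.65, moderate=0.52; AND[min(a, b)] → w = 0.52
R4 (z=-21.9): negligible=0.35, moderate=0.52; AND[min(a, b)] → w = 0.35
Weighted average = (0.38·12.0 + 0.52·-22.3 + 0.52·5.1 + 0.35·-21.9) / (0.38 + 0.52 + 0.52 + 0.35)
  = -12.0490 / 1.7700 = -6.807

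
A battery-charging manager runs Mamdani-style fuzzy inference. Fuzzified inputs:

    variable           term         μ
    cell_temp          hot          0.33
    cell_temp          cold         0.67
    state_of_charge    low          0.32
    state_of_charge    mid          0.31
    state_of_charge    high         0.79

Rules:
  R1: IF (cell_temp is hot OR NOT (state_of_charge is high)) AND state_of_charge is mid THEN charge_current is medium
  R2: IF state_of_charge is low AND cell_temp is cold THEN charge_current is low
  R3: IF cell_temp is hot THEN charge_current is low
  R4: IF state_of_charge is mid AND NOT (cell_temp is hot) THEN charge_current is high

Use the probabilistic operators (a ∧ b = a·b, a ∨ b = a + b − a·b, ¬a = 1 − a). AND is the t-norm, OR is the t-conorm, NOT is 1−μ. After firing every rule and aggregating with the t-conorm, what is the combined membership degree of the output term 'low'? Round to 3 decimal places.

R1: (hot=0.33 OR ¬high=1−0.79=0.21) = 0.4707; AND[a·b] with mid=0.31 → w = 0.1459
R2: low=0.32, cold=0.67; AND[a·b] → w = 0.2144
R3: hot=0.33 → w = 0.3300
R4: mid=0.31, ¬hot=1−0.33=0.67; AND[a·b] → w = 0.2077
Rules with consequent 'low': {R2, R3} → strengths 0.2144, 0.3300
Aggregate via t-conorm [a + b − a·b]: 0.4736

0.474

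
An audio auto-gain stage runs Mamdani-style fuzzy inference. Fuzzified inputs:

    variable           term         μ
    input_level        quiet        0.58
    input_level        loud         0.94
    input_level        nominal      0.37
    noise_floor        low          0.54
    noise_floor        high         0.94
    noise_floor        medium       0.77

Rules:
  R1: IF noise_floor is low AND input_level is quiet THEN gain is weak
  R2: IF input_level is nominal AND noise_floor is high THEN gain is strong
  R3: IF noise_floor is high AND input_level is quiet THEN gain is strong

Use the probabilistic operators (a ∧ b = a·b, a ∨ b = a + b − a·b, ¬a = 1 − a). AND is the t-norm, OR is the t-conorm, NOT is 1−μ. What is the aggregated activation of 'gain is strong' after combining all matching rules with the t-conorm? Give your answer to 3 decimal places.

R1: low=0.54, quiet=0.58; AND[a·b] → w = 0.3132
R2: nominal=0.37, high=0.94; AND[a·b] → w = 0.3478
R3: high=0.94, quiet=0.58; AND[a·b] → w = 0.5452
Rules with consequent 'strong': {R2, R3} → strengths 0.3478, 0.5452
Aggregate via t-conorm [a + b − a·b]: 0.7034

0.703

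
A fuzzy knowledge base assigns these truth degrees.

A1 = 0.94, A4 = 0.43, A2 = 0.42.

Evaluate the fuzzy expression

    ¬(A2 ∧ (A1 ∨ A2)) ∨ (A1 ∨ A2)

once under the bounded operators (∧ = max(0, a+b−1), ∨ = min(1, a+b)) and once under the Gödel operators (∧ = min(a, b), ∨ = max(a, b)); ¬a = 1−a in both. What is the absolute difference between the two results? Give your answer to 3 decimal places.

Under bounded:
  A1 ∨ A2 = min(1, a+b) on (0.94, 0.42) = 1.00
  A2 ∧ (A1 ∨ A2) = max(0, a+b−1) on (0.42, 1.00) = 0.42
  ¬(A2 ∧ (A1 ∨ A2)) = 1 − 0.42 = 0.58
  A1 ∨ A2 = min(1, a+b) on (0.94, 0.42) = 1.00
  ¬(A2 ∧ (A1 ∨ A2)) ∨ (A1 ∨ A2) = min(1, a+b) on (0.58, 1.00) = 1.00
  → value = 1.0000
Under Gödel:
  A1 ∨ A2 = max(a, b) on (0.94, 0.42) = 0.94
  A2 ∧ (A1 ∨ A2) = min(a, b) on (0.42, 0.94) = 0.42
  ¬(A2 ∧ (A1 ∨ A2)) = 1 − 0.42 = 0.58
  A1 ∨ A2 = max(a, b) on (0.94, 0.42) = 0.94
  ¬(A2 ∧ (A1 ∨ A2)) ∨ (A1 ∨ A2) = max(a, b) on (0.58, 0.94) = 0.94
  → value = 0.9400
|1.0000 − 0.9400| = 0.060

0.060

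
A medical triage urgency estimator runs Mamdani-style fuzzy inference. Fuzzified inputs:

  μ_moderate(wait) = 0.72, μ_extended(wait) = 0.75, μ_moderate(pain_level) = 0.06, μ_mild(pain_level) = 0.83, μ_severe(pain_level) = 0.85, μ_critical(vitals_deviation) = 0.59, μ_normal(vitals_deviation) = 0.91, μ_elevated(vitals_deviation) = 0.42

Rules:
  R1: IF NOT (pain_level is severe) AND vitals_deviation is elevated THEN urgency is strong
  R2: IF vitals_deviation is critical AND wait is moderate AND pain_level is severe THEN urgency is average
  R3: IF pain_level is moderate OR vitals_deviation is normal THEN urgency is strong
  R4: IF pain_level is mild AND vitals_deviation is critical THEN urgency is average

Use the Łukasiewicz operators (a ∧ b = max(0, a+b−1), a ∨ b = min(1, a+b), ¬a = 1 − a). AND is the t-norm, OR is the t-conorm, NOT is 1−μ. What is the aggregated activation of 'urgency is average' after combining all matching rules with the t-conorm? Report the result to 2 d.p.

0.58

R1: ¬severe=1−0.85=0.15, elevated=0.42; AND[max(0, a+b−1)] → w = 0.00
R2: critical=0.59, moderate=0.72, severe=0.85; AND[max(0, a+b−1)] → w = 0.16
R3: moderate=0.06, normal=0.91; OR[min(1, a+b)] → w = 0.97
R4: mild=0.83, critical=0.59; AND[max(0, a+b−1)] → w = 0.42
Rules with consequent 'average': {R2, R4} → strengths 0.16, 0.42
Aggregate via t-conorm [min(1, a+b)]: 0.58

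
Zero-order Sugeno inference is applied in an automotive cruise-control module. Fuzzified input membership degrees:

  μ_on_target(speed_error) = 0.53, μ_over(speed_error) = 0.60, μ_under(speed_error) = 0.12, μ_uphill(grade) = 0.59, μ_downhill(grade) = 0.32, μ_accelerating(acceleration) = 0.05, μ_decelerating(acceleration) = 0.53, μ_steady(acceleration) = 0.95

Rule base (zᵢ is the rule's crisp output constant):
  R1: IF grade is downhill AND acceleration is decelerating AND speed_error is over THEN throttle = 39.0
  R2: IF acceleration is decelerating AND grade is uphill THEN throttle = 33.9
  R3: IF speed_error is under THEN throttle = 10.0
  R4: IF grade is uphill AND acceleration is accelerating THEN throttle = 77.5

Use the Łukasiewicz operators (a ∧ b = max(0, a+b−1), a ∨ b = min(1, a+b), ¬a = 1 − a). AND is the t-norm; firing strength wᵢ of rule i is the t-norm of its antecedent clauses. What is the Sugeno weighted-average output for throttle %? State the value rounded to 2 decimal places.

21.95

R1 (z=39.0): downhill=0.32, decelerating=0.53, over=0.60; AND[max(0, a+b−1)] → w = 0.00
R2 (z=33.9): decelerating=0.53, uphill=0.59; AND[max(0, a+b−1)] → w = 0.12
R3 (z=10.0): under=0.12 → w = 0.12
R4 (z=77.5): uphill=0.59, accelerating=0.05; AND[max(0, a+b−1)] → w = 0.00
Weighted average = (0.00·39.0 + 0.12·33.9 + 0.12·10.0 + 0.00·77.5) / (0.00 + 0.12 + 0.12 + 0.00)
  = 5.2680 / 0.2400 = 21.95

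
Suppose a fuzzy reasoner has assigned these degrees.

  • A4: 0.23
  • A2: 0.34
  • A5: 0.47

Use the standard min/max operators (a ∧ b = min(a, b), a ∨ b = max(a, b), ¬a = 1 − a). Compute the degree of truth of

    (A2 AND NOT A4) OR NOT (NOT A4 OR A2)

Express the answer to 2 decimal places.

0.34

NOT A4 = 1 − 0.23 = 0.77
A2 AND NOT A4 = min(a, b) on (0.34, 0.77) = 0.34
NOT A4 = 1 − 0.23 = 0.77
NOT A4 OR A2 = max(a, b) on (0.77, 0.34) = 0.77
NOT (NOT A4 OR A2) = 1 − 0.77 = 0.23
(A2 AND NOT A4) OR NOT (NOT A4 OR A2) = max(a, b) on (0.34, 0.23) = 0.34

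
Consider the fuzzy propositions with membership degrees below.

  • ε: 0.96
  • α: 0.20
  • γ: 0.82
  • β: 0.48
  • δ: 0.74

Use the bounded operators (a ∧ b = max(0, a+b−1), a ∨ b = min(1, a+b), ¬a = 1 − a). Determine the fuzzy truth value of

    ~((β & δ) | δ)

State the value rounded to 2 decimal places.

0.04

β & δ = max(0, a+b−1) on (0.48, 0.74) = 0.22
(β & δ) | δ = min(1, a+b) on (0.22, 0.74) = 0.96
~((β & δ) | δ) = 1 − 0.96 = 0.04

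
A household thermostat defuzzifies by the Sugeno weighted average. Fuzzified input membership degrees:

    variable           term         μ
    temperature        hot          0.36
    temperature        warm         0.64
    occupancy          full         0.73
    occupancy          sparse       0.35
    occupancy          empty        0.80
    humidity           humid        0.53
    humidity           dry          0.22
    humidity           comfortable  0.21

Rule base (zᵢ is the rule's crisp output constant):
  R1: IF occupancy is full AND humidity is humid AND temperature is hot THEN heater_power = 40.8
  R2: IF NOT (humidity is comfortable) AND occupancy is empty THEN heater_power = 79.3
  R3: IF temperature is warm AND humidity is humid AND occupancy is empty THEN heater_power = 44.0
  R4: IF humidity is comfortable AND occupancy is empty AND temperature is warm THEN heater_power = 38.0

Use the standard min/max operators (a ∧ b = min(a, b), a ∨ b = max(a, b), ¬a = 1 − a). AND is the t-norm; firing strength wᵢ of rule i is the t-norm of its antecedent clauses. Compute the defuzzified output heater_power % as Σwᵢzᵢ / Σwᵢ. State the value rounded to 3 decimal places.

57.479

R1 (z=40.8): full=0.73, humid=0.53, hot=0.36; AND[min(a, b)] → w = 0.36
R2 (z=79.3): ¬comfortable=1−0.21=0.79, empty=0.80; AND[min(a, b)] → w = 0.79
R3 (z=44.0): warm=0.64, humid=0.53, empty=0.80; AND[min(a, b)] → w = 0.53
R4 (z=38.0): comfortable=0.21, empty=0.80, warm=0.64; AND[min(a, b)] → w = 0.21
Weighted average = (0.36·40.8 + 0.79·79.3 + 0.53·44.0 + 0.21·38.0) / (0.36 + 0.79 + 0.53 + 0.21)
  = 108.6350 / 1.8900 = 57.479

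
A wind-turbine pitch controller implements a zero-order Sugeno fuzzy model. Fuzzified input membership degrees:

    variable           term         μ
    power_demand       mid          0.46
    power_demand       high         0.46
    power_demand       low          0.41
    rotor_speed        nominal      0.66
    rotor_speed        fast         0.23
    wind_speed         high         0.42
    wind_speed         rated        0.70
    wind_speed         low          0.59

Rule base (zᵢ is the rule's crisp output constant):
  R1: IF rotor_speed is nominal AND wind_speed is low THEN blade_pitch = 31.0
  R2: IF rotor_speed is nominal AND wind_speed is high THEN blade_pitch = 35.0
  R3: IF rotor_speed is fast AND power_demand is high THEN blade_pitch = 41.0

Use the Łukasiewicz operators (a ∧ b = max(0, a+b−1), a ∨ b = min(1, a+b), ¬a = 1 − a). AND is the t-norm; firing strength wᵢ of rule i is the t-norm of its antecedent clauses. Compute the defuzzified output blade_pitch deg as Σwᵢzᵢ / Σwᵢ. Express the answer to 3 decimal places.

31.970

R1 (z=31.0): nominal=0.66, low=0.59; AND[max(0, a+b−1)] → w = 0.25
R2 (z=35.0): nominal=0.66, high=0.42; AND[max(0, a+b−1)] → w = 0.08
R3 (z=41.0): fast=0.23, high=0.46; AND[max(0, a+b−1)] → w = 0.00
Weighted average = (0.25·31.0 + 0.08·35.0 + 0.00·41.0) / (0.25 + 0.08 + 0.00)
  = 10.5500 / 0.3300 = 31.970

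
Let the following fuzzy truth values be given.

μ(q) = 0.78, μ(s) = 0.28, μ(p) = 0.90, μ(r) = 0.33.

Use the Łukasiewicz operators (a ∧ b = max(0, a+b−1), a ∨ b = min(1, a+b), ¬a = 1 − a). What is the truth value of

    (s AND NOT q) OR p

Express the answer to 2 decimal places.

0.90

NOT q = 1 − 0.78 = 0.22
s AND NOT q = max(0, a+b−1) on (0.28, 0.22) = 0.00
(s AND NOT q) OR p = min(1, a+b) on (0.00, 0.90) = 0.90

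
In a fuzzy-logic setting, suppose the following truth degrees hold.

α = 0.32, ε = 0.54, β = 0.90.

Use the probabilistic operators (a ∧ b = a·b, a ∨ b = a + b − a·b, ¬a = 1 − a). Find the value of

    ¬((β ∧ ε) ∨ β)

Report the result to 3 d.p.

0.051

β ∧ ε = a·b on (0.9000, 0.5400) = 0.4860
(β ∧ ε) ∨ β = a + b − a·b on (0.4860, 0.9000) = 0.9486
¬((β ∧ ε) ∨ β) = 1 − 0.9486 = 0.0514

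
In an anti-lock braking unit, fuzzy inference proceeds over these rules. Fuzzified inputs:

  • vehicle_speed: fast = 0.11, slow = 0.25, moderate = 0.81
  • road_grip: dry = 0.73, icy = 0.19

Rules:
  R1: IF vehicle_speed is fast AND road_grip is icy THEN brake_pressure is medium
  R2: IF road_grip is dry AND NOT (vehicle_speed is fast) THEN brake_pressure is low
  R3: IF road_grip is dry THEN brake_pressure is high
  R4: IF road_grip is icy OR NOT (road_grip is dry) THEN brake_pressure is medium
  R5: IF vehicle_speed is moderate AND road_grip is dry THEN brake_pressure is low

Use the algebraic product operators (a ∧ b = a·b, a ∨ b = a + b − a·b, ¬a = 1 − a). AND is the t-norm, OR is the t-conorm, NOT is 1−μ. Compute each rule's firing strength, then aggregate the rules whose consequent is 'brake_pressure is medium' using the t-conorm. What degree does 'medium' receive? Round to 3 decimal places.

R1: fast=0.11, icy=0.19; AND[a·b] → w = 0.0209
R2: dry=0.73, ¬fast=1−0.11=0.89; AND[a·b] → w = 0.6497
R3: dry=0.73 → w = 0.7300
R4: icy=0.19, ¬dry=1−0.73=0.27; OR[a + b − a·b] → w = 0.4087
R5: moderate=0.81, dry=0.73; AND[a·b] → w = 0.5913
Rules with consequent 'medium': {R1, R4} → strengths 0.0209, 0.4087
Aggregate via t-conorm [a + b − a·b]: 0.4211

0.421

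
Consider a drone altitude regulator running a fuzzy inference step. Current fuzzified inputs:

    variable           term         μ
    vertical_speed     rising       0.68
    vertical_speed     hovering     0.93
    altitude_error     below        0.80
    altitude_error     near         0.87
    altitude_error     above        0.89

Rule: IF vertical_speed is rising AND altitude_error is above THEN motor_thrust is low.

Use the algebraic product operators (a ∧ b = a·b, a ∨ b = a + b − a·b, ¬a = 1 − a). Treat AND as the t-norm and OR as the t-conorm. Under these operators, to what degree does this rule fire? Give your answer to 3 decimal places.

0.605

firing strength: rising=0.68, above=0.89; AND[a·b] → w = 0.6052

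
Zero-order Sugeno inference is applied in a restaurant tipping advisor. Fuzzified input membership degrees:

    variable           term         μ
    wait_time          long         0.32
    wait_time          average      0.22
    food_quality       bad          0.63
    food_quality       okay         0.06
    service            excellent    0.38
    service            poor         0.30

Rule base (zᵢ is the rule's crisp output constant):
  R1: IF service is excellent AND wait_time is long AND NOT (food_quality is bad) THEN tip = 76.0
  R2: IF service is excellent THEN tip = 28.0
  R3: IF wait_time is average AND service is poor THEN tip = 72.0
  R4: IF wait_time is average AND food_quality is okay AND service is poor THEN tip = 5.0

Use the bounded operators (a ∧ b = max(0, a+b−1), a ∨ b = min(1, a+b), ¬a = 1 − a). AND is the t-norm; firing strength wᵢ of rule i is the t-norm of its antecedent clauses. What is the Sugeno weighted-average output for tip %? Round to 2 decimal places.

28.00

R1 (z=76.0): excellent=0.38, long=0.32, ¬bad=1−0.63=0.37; AND[max(0, a+b−1)] → w = 0.00
R2 (z=28.0): excellent=0.38 → w = 0.38
R3 (z=72.0): average=0.22, poor=0.30; AND[max(0, a+b−1)] → w = 0.00
R4 (z=5.0): average=0.22, okay=0.06, poor=0.30; AND[max(0, a+b−1)] → w = 0.00
Weighted average = (0.00·76.0 + 0.38·28.0 + 0.00·72.0 + 0.00·5.0) / (0.00 + 0.38 + 0.00 + 0.00)
  = 10.6400 / 0.3800 = 28.00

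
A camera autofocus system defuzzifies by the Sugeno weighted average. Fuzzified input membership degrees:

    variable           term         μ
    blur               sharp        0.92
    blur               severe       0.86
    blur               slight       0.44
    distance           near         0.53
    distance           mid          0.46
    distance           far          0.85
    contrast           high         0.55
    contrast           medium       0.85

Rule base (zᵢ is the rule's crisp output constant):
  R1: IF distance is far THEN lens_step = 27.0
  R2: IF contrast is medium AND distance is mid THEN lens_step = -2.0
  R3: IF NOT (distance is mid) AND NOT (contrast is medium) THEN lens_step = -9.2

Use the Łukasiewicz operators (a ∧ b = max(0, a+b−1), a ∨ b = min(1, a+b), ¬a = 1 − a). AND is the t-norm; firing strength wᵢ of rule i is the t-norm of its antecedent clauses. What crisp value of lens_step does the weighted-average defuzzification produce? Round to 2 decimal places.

19.25

R1 (z=27.0): far=0.85 → w = 0.85
R2 (z=-2.0): medium=0.85, mid=0.46; AND[max(0, a+b−1)] → w = 0.31
R3 (z=-9.2): ¬mid=1−0.46=0.54, ¬medium=1−0.85=0.15; AND[max(0, a+b−1)] → w = 0.00
Weighted average = (0.85·27.0 + 0.31·-2.0 + 0.00·-9.2) / (0.85 + 0.31 + 0.00)
  = 22.3300 / 1.1600 = 19.25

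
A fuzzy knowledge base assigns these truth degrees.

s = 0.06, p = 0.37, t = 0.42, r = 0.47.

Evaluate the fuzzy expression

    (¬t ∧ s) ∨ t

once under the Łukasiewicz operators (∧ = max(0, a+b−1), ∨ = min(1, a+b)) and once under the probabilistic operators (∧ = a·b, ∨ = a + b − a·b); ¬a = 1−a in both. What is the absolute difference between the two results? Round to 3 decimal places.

0.020

Under Łukasiewicz:
  ¬t = 1 − 0.42 = 0.58
  ¬t ∧ s = max(0, a+b−1) on (0.58, 0.06) = 0.00
  (¬t ∧ s) ∨ t = min(1, a+b) on (0.00, 0.42) = 0.42
  → value = 0.4200
Under probabilistic:
  ¬t = 1 − 0.4200 = 0.5800
  ¬t ∧ s = a·b on (0.5800, 0.0600) = 0.0348
  (¬t ∧ s) ∨ t = a + b − a·b on (0.0348, 0.4200) = 0.4402
  → value = 0.4402
|0.4200 − 0.4402| = 0.020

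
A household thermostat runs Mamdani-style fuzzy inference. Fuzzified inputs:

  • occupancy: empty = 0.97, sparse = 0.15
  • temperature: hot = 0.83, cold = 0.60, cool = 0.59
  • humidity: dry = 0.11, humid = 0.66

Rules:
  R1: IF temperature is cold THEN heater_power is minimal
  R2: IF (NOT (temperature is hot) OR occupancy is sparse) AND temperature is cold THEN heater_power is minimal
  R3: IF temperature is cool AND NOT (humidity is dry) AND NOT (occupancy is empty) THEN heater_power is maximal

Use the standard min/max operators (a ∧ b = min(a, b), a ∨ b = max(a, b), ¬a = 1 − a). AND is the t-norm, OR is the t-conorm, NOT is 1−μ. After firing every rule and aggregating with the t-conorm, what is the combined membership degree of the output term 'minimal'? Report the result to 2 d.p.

0.60

R1: cold=0.60 → w = 0.60
R2: (¬hot=1−0.83=0.17 OR sparse=0.15) = 0.17; AND[min(a, b)] with cold=0.60 → w = 0.17
R3: cool=0.59, ¬dry=1−0.11=0.89, ¬empty=1−0.97=0.03; AND[min(a, b)] → w = 0.03
Rules with consequent 'minimal': {R1, R2} → strengths 0.60, 0.17
Aggregate via t-conorm [max(a, b)]: 0.60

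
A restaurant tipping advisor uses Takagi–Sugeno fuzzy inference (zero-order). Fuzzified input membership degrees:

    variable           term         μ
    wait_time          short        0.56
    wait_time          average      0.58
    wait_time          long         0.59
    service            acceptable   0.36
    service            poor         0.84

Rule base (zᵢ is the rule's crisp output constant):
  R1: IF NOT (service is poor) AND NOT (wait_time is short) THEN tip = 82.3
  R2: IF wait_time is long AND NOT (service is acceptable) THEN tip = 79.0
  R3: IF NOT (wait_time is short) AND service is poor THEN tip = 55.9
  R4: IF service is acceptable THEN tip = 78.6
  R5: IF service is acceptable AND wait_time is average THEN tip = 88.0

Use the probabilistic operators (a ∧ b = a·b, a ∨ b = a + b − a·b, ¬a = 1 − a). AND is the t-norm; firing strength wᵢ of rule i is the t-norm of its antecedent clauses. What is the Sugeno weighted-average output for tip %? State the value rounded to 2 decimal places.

R1 (z=82.3): ¬poor=1−0.84=0.16, ¬short=1−0.56=0.44; AND[a·b] → w = 0.0704
R2 (z=79.0): long=0.59, ¬acceptable=1−0.36=0.64; AND[a·b] → w = 0.3776
R3 (z=55.9): ¬short=1−0.56=0.44, poor=0.84; AND[a·b] → w = 0.3696
R4 (z=78.6): acceptable=0.36 → w = 0.3600
R5 (z=88.0): acceptable=0.36, average=0.58; AND[a·b] → w = 0.2088
Weighted average = (0.0704·82.3 + 0.3776·79.0 + 0.3696·55.9 + 0.3600·78.6 + 0.2088·88.0) / (0.0704 + 0.3776 + 0.3696 + 0.3600 + 0.2088)
  = 102.9554 / 1.3864 = 74.26

74.26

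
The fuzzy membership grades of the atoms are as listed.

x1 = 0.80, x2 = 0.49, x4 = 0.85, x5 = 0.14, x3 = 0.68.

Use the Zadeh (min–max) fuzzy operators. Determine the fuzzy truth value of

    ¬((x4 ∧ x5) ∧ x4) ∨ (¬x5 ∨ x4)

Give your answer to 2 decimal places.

x4 ∧ x5 = min(a, b) on (0.85, 0.14) = 0.14
(x4 ∧ x5) ∧ x4 = min(a, b) on (0.14, 0.85) = 0.14
¬((x4 ∧ x5) ∧ x4) = 1 − 0.14 = 0.86
¬x5 = 1 − 0.14 = 0.86
¬x5 ∨ x4 = max(a, b) on (0.86, 0.85) = 0.86
¬((x4 ∧ x5) ∧ x4) ∨ (¬x5 ∨ x4) = max(a, b) on (0.86, 0.86) = 0.86

0.86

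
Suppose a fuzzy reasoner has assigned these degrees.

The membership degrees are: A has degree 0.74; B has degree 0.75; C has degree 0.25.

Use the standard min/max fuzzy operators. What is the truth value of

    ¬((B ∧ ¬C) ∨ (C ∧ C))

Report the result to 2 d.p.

0.25

¬C = 1 − 0.25 = 0.75
B ∧ ¬C = min(a, b) on (0.75, 0.75) = 0.75
C ∧ C = min(a, b) on (0.25, 0.25) = 0.25
(B ∧ ¬C) ∨ (C ∧ C) = max(a, b) on (0.75, 0.25) = 0.75
¬((B ∧ ¬C) ∨ (C ∧ C)) = 1 − 0.75 = 0.25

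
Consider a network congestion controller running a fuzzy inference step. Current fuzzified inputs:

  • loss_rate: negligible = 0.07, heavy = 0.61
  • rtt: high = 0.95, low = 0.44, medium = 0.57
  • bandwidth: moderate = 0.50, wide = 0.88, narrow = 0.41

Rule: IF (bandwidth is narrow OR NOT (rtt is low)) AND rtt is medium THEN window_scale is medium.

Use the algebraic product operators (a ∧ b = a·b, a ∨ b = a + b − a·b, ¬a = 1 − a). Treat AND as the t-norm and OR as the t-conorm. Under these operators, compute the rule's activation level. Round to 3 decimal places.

0.422

firing strength: (narrow=0.41 OR ¬low=1−0.44=0.56) = 0.7404; AND[a·b] with medium=0.57 → w = 0.4220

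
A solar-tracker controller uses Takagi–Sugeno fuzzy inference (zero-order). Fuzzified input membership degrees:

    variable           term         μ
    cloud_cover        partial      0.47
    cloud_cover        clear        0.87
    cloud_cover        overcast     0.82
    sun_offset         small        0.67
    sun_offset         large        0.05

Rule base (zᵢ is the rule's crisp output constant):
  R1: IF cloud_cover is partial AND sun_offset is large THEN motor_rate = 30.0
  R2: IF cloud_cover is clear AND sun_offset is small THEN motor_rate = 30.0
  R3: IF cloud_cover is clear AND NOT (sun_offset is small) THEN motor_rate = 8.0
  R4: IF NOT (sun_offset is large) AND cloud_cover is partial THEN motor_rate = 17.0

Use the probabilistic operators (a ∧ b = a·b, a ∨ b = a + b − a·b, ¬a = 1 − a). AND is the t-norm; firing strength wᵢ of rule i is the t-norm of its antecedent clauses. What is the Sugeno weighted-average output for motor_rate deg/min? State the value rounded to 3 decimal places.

R1 (z=30.0): partial=0.47, large=0.05; AND[a·b] → w = 0.0235
R2 (z=30.0): clear=0.87, small=0.67; AND[a·b] → w = 0.5829
R3 (z=8.0): clear=0.87, ¬small=1−0.67=0.33; AND[a·b] → w = 0.2871
R4 (z=17.0): ¬large=1−0.05=0.95, partial=0.47; AND[a·b] → w = 0.4465
Weighted average = (0.0235·30.0 + 0.5829·30.0 + 0.2871·8.0 + 0.4465·17.0) / (0.0235 + 0.5829 + 0.2871 + 0.4465)
  = 28.0793 / 1.3400 = 20.955

20.955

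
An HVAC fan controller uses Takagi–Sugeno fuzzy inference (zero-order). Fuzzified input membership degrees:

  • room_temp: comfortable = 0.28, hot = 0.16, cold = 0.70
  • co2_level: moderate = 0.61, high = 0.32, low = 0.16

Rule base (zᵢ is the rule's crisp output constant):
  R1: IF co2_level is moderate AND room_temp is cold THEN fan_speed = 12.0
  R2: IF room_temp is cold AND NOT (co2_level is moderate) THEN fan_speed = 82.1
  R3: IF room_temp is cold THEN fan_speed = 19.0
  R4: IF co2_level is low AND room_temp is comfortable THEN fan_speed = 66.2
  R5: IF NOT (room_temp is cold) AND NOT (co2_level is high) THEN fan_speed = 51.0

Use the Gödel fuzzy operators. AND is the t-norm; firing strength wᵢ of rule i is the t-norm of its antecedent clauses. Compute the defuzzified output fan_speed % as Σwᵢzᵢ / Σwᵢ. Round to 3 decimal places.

36.357

R1 (z=12.0): moderate=0.61, cold=0.70; AND[min(a, b)] → w = 0.61
R2 (z=82.1): cold=0.70, ¬moderate=1−0.61=0.39; AND[min(a, b)] → w = 0.39
R3 (z=19.0): cold=0.70 → w = 0.70
R4 (z=66.2): low=0.16, comfortable=0.28; AND[min(a, b)] → w = 0.16
R5 (z=51.0): ¬cold=1−0.70=0.30, ¬high=1−0.32=0.68; AND[min(a, b)] → w = 0.30
Weighted average = (0.61·12.0 + 0.39·82.1 + 0.70·19.0 + 0.16·66.2 + 0.30·51.0) / (0.61 + 0.39 + 0.70 + 0.16 + 0.30)
  = 78.5310 / 2.1600 = 36.357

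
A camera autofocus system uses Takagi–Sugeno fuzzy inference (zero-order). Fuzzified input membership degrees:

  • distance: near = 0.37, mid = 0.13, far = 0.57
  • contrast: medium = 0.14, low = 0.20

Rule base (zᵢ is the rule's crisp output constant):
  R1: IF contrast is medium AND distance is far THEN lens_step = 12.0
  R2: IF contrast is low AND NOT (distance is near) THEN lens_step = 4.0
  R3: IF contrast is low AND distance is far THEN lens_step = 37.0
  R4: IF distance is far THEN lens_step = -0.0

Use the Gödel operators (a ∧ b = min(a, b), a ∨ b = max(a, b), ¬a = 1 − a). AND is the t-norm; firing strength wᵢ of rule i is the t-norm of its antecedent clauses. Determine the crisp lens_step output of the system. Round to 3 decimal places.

R1 (z=12.0): medium=0.14, far=0.57; AND[min(a, b)] → w = 0.14
R2 (z=4.0): low=0.20, ¬near=1−0.37=0.63; AND[min(a, b)] → w = 0.20
R3 (z=37.0): low=0.20, far=0.57; AND[min(a, b)] → w = 0.20
R4 (z=-0.0): far=0.57 → w = 0.57
Weighted average = (0.14·12.0 + 0.20·4.0 + 0.20·37.0 + 0.57·-0.0) / (0.14 + 0.20 + 0.20 + 0.57)
  = 9.8800 / 1.1100 = 8.901

8.901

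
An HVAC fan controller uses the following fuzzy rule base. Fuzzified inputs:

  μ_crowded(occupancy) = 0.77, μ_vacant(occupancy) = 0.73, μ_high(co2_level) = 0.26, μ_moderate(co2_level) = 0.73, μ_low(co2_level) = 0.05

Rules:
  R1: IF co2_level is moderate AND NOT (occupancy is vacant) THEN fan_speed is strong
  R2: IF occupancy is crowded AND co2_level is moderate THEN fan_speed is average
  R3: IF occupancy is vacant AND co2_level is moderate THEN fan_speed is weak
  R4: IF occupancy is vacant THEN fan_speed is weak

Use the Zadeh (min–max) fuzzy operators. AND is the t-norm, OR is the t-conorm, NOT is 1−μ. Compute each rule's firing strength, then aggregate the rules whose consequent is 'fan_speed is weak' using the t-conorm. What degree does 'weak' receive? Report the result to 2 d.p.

R1: moderate=0.73, ¬vacant=1−0.73=0.27; AND[min(a, b)] → w = 0.27
R2: crowded=0.77, moderate=0.73; AND[min(a, b)] → w = 0.73
R3: vacant=0.73, moderate=0.73; AND[min(a, b)] → w = 0.73
R4: vacant=0.73 → w = 0.73
Rules with consequent 'weak': {R3, R4} → strengths 0.73, 0.73
Aggregate via t-conorm [max(a, b)]: 0.73

0.73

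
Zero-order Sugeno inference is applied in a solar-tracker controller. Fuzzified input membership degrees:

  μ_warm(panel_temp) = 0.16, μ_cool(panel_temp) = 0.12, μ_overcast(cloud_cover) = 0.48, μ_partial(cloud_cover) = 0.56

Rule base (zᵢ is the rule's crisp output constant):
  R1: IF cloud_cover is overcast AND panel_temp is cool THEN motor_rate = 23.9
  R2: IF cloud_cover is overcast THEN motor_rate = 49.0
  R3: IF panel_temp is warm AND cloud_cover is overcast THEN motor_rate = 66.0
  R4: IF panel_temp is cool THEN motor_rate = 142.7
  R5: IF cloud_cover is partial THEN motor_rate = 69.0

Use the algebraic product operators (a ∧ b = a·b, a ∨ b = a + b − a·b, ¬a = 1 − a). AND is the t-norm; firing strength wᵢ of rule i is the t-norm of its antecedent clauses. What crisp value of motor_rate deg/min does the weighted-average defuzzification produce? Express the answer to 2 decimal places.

R1 (z=23.9): overcast=0.48, cool=0.12; AND[a·b] → w = 0.0576
R2 (z=49.0): overcast=0.48 → w = 0.4800
R3 (z=66.0): warm=0.16, overcast=0.48; AND[a·b] → w = 0.0768
R4 (z=142.7): cool=0.12 → w = 0.1200
R5 (z=69.0): partial=0.56 → w = 0.5600
Weighted average = (0.0576·23.9 + 0.4800·49.0 + 0.0768·66.0 + 0.1200·142.7 + 0.5600·69.0) / (0.0576 + 0.4800 + 0.0768 + 0.1200 + 0.5600)
  = 85.7294 / 1.2944 = 66.23

66.23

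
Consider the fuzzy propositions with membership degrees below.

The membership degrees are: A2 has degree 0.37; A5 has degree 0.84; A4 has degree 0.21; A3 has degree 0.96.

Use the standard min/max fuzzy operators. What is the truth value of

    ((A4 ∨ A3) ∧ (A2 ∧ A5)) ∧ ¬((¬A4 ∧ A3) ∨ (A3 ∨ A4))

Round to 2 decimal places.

0.04

A4 ∨ A3 = max(a, b) on (0.21, 0.96) = 0.96
A2 ∧ A5 = min(a, b) on (0.37, 0.84) = 0.37
(A4 ∨ A3) ∧ (A2 ∧ A5) = min(a, b) on (0.96, 0.37) = 0.37
¬A4 = 1 − 0.21 = 0.79
¬A4 ∧ A3 = min(a, b) on (0.79, 0.96) = 0.79
A3 ∨ A4 = max(a, b) on (0.96, 0.21) = 0.96
(¬A4 ∧ A3) ∨ (A3 ∨ A4) = max(a, b) on (0.79, 0.96) = 0.96
¬((¬A4 ∧ A3) ∨ (A3 ∨ A4)) = 1 − 0.96 = 0.04
((A4 ∨ A3) ∧ (A2 ∧ A5)) ∧ ¬((¬A4 ∧ A3) ∨ (A3 ∨ A4)) = min(a, b) on (0.37, 0.04) = 0.04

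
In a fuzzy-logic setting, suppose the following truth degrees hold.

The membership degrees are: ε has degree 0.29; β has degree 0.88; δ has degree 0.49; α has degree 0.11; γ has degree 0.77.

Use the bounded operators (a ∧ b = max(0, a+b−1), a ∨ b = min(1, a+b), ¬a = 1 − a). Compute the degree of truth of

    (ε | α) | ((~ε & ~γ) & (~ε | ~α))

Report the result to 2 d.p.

ε | α = min(1, a+b) on (0.29, 0.11) = 0.40
~ε = 1 − 0.29 = 0.71
~γ = 1 − 0.77 = 0.23
~ε & ~γ = max(0, a+b−1) on (0.71, 0.23) = 0.00
~ε = 1 − 0.29 = 0.71
~α = 1 − 0.11 = 0.89
~ε | ~α = min(1, a+b) on (0.71, 0.89) = 1.00
(~ε & ~γ) & (~ε | ~α) = max(0, a+b−1) on (0.00, 1.00) = 0.00
(ε | α) | ((~ε & ~γ) & (~ε | ~α)) = min(1, a+b) on (0.40, 0.00) = 0.40

0.40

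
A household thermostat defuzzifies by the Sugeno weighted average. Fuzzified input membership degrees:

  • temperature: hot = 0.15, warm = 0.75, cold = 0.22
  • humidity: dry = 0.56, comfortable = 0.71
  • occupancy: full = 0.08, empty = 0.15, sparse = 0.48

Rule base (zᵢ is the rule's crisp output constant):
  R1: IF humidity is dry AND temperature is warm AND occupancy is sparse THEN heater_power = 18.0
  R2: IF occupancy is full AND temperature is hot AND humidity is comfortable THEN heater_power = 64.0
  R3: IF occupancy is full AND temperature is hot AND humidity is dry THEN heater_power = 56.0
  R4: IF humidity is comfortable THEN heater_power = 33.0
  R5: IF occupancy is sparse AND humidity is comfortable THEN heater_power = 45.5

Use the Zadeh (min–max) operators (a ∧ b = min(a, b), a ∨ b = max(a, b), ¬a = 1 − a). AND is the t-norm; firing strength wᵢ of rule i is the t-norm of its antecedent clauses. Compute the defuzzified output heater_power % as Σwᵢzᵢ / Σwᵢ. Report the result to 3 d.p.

34.705

R1 (z=18.0): dry=0.56, warm=0.75, sparse=0.48; AND[min(a, b)] → w = 0.48
R2 (z=64.0): full=0.08, hot=0.15, comfortable=0.71; AND[min(a, b)] → w = 0.08
R3 (z=56.0): full=0.08, hot=0.15, dry=0.56; AND[min(a, b)] → w = 0.08
R4 (z=33.0): comfortable=0.71 → w = 0.71
R5 (z=45.5): sparse=0.48, comfortable=0.71; AND[min(a, b)] → w = 0.48
Weighted average = (0.48·18.0 + 0.08·64.0 + 0.08·56.0 + 0.71·33.0 + 0.48·45.5) / (0.48 + 0.08 + 0.08 + 0.71 + 0.48)
  = 63.5100 / 1.8300 = 34.705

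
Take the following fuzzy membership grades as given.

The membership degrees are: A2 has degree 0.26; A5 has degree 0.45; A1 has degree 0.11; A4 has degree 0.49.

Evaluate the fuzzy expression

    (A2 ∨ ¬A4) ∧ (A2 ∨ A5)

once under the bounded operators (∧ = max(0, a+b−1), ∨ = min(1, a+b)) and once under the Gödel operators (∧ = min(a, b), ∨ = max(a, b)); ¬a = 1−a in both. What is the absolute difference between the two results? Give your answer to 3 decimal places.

0.030

Under bounded:
  ¬A4 = 1 − 0.49 = 0.51
  A2 ∨ ¬A4 = min(1, a+b) on (0.26, 0.51) = 0.77
  A2 ∨ A5 = min(1, a+b) on (0.26, 0.45) = 0.71
  (A2 ∨ ¬A4) ∧ (A2 ∨ A5) = max(0, a+b−1) on (0.77, 0.71) = 0.48
  → value = 0.4800
Under Gödel:
  ¬A4 = 1 − 0.49 = 0.51
  A2 ∨ ¬A4 = max(a, b) on (0.26, 0.51) = 0.51
  A2 ∨ A5 = max(a, b) on (0.26, 0.45) = 0.45
  (A2 ∨ ¬A4) ∧ (A2 ∨ A5) = min(a, b) on (0.51, 0.45) = 0.45
  → value = 0.4500
|0.4800 − 0.4500| = 0.030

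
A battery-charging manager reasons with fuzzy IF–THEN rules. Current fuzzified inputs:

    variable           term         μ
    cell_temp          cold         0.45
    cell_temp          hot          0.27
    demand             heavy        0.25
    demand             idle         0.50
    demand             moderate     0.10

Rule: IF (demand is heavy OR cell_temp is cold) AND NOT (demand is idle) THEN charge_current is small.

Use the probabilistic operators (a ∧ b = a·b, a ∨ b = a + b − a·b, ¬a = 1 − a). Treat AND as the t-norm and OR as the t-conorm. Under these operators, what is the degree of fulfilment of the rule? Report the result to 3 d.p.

0.294

firing strength: (heavy=0.25 OR cold=0.45) = 0.5875; AND[a·b] with ¬idle=1−0.50=0.50 → w = 0.2937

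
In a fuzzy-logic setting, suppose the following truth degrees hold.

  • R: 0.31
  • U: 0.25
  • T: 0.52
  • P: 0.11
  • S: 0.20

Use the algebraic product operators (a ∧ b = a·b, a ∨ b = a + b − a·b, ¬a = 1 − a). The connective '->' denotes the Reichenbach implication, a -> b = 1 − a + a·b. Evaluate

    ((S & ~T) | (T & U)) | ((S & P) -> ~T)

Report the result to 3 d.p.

0.991

~T = 1 − 0.5200 = 0.4800
S & ~T = a·b on (0.2000, 0.4800) = 0.0960
T & U = a·b on (0.5200, 0.2500) = 0.1300
(S & ~T) | (T & U) = a + b − a·b on (0.0960, 0.1300) = 0.2135
S & P = a·b on (0.2000, 0.1100) = 0.0220
~T = 1 − 0.5200 = 0.4800
(S & P) -> ~T  [Reichenbach: 1 − a + a·b] with a=0.0220, b=0.4800 → 0.9886
((S & ~T) | (T & U)) | ((S & P) -> ~T) = a + b − a·b on (0.2135, 0.9886) = 0.9910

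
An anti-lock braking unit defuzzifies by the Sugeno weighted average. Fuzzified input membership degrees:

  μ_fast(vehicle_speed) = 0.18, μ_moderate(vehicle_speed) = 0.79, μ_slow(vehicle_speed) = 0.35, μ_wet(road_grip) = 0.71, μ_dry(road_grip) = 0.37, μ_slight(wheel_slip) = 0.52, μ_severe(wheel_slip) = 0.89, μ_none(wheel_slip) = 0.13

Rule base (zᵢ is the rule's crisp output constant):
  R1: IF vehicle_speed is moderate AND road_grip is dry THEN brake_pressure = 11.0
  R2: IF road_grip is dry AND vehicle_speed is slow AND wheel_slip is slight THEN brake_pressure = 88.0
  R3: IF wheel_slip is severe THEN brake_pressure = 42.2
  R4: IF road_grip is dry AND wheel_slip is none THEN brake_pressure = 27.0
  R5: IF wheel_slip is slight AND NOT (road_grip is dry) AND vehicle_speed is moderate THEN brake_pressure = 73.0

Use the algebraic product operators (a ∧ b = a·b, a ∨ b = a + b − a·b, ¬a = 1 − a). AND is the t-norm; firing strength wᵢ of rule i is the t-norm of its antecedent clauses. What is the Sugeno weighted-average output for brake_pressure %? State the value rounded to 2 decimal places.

R1 (z=11.0): moderate=0.79, dry=0.37; AND[a·b] → w = 0.2923
R2 (z=88.0): dry=0.37, slow=0.35, slight=0.52; AND[a·b] → w = 0.0673
R3 (z=42.2): severe=0.89 → w = 0.8900
R4 (z=27.0): dry=0.37, none=0.13; AND[a·b] → w = 0.0481
R5 (z=73.0): slight=0.52, ¬dry=1−0.37=0.63, moderate=0.79; AND[a·b] → w = 0.2588
Weighted average = (0.2923·11.0 + 0.0673·88.0 + 0.8900·42.2 + 0.0481·27.0 + 0.2588·73.0) / (0.2923 + 0.0673 + 0.8900 + 0.0481 + 0.2588)
  = 66.8906 / 1.5565 = 42.97

42.97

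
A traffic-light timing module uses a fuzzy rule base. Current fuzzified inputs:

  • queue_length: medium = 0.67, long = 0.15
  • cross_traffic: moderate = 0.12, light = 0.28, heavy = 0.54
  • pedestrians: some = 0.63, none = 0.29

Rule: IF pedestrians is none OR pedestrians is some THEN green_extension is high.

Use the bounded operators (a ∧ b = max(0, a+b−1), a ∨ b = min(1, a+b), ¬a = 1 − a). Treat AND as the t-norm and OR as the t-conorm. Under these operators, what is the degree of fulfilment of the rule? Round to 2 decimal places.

0.92

firing strength: none=0.29, some=0.63; OR[min(1, a+b)] → w = 0.92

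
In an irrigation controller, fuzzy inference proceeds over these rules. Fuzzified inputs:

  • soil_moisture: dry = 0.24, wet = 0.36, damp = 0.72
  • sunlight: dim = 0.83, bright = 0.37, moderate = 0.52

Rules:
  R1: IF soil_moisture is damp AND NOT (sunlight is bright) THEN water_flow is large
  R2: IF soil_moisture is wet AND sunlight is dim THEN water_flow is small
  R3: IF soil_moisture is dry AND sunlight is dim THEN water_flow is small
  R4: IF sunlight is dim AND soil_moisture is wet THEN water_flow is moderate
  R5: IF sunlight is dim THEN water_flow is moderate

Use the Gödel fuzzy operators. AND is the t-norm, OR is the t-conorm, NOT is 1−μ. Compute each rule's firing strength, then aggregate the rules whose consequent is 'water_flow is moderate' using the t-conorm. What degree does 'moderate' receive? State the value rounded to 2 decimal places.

0.83

R1: damp=0.72, ¬bright=1−0.37=0.63; AND[min(a, b)] → w = 0.63
R2: wet=0.36, dim=0.83; AND[min(a, b)] → w = 0.36
R3: dry=0.24, dim=0.83; AND[min(a, b)] → w = 0.24
R4: dim=0.83, wet=0.36; AND[min(a, b)] → w = 0.36
R5: dim=0.83 → w = 0.83
Rules with consequent 'moderate': {R4, R5} → strengths 0.36, 0.83
Aggregate via t-conorm [max(a, b)]: 0.83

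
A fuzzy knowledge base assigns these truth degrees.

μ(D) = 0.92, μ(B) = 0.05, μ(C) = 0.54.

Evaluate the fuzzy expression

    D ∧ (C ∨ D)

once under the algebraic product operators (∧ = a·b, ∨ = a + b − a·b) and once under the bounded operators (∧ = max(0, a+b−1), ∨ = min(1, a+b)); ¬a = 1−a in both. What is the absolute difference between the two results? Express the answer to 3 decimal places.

Under algebraic product:
  C ∨ D = a + b − a·b on (0.5400, 0.9200) = 0.9632
  D ∧ (C ∨ D) = a·b on (0.9200, 0.9632) = 0.8861
  → value = 0.8861
Under bounded:
  C ∨ D = min(1, a+b) on (0.54, 0.92) = 1.00
  D ∧ (C ∨ D) = max(0, a+b−1) on (0.92, 1.00) = 0.92
  → value = 0.9200
|0.8861 − 0.9200| = 0.034

0.034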